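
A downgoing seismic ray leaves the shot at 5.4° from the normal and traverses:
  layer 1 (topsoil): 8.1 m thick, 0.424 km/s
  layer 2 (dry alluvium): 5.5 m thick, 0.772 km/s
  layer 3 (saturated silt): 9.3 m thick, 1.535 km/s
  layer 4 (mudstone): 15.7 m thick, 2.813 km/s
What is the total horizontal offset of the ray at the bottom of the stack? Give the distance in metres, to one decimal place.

p = sin θ₁/V₁ = sin 5.4°/0.424 = 2.2195e-01 s/km is conserved through the stack.
Layer 1: θ = 5.40°; offset = 8.1·tan 5.40° = 0.766 m.
Layer 2: sin θ = p·0.772 = 0.1713 → θ = 9.87°; offset = 5.5·tan 9.87° = 0.957 m.
Layer 3: sin θ = p·1.535 = 0.3407 → θ = 19.92°; offset = 9.3·tan 19.92° = 3.370 m.
Layer 4: sin θ = p·2.813 = 0.6244 → θ = 38.63°; offset = 15.7·tan 38.63° = 12.549 m.
Total horizontal offset = 17.641 m.

17.6 m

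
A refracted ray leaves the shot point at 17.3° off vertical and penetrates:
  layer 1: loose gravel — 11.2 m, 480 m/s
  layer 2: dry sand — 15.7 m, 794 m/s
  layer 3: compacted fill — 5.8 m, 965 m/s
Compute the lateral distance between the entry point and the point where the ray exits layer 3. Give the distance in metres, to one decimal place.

Apply Snell's law at each interface; in layer i the horizontal offset is hᵢ·tan θᵢ.
Layer 1: θ = 17.30°; offset = 11.2·tan 17.30° = 3.488 m.
Layer 2: sin θ = 794·sin 17.3°/480 = 0.4919, θ = 29.47°; offset = 15.7·tan 29.47° = 8.870 m.
Layer 3: sin θ = 965·sin 17.3°/480 = 0.5978, θ = 36.72°; offset = 5.8·tan 36.72° = 4.326 m.
Total horizontal offset = 16.684 m.

16.7 m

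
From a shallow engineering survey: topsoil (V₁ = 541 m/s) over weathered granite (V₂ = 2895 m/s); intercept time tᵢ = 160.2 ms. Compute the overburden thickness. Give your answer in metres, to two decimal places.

h = tᵢ·V₁·V₂ / (2·√(V₂²−V₁²)).
√(V₂²−V₁²) = √(2895² − 541²) = 2844.0 m/s.
h = 0.1602 s × 541 × 2895 / (2 × 2844.0) = 44.11 m.

44.11 m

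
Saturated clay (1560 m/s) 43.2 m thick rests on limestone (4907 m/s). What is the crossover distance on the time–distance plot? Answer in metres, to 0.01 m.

θ_c = arcsin(1560/4907) = 18.54°, so cos θ_c = 0.9481 and tᵢ = 2h cos θ_c/V₁ = 0.0525 s.
At crossover x/V₁ = x/V₂ + tᵢ ⇒ x = tᵢ/(1/V₁ − 1/V₂) = 0.05251/(6.4103e-04 − 2.0379e-04) = 120.10 m.

120.10 m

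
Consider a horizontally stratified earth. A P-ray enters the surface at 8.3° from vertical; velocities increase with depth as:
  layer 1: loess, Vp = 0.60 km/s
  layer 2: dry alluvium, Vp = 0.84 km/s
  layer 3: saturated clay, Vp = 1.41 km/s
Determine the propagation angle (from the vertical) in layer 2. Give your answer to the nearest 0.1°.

Snell's law across each interface conserves sin θ / V, so sin θ_2 = V_2·sin θ₁/V₁.
sin θ_2 = 0.84 × sin 8.3° / 0.60 = 0.2021.
θ_2 = 11.66° from the vertical.

11.7°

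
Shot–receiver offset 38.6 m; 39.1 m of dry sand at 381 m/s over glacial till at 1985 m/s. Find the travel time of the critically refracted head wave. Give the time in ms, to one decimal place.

220.9 ms

t = x/V₂ + 2h·√(V₂²−V₁²)/(V₁V₂).
√(V₂²−V₁²) = √(1985²−381²) = 1948.1 m/s; delay term = 2·39.1·1948.1/(381·1985) = 0.20143 s.
t = 38.6/1985 + 0.20143 = 0.22088 s.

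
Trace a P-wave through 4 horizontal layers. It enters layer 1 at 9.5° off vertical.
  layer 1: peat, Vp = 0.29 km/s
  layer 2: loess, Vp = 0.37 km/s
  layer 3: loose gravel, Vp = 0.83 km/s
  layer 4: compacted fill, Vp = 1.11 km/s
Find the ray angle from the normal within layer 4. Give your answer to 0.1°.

39.2°

Ray parameter p = sin 9.5° / 0.29 = 5.6913e-01 s/km.
sin θ_4 = p·V_4 = 5.6913e-01 × 1.11 = 0.6317.
θ_4 = 39.18° from the vertical.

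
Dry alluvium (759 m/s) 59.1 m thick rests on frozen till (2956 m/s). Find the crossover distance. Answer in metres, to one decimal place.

θ_c = arcsin(759/2956) = 14.88°, so cos θ_c = 0.9665 and tᵢ = 2h cos θ_c/V₁ = 0.1505 s.
At crossover x/V₁ = x/V₂ + tᵢ ⇒ x = tᵢ/(1/V₁ − 1/V₂) = 0.15051/(1.3175e-03 − 3.3829e-04) = 153.70 m.

153.7 m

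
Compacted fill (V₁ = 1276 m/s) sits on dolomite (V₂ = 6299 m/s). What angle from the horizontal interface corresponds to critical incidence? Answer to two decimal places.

78.31°

Critical incidence: sin θ_c = V₁/V₂ = 1276/6299 = 0.2026.
θ_c = arcsin 0.2026 = 11.69°.
Measured from the interface: 90° − 11.69° = 78.31°.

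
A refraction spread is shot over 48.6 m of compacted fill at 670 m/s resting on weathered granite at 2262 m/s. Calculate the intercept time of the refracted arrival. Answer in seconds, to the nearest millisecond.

0.139 s

tᵢ = 2h·√(V₂²−V₁²)/(V₁V₂).
√(V₂²−V₁²) = √(2262²−670²) = 2160.5 m/s.
tᵢ = 2·48.6·2160.5/(670·2262) = 0.13856 s.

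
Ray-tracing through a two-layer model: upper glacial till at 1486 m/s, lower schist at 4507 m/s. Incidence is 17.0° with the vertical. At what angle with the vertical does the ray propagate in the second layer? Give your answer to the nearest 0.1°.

Snell's law: sin θ₂ = (V₂/V₁)·sin θ₁ = (4507/1486)·sin 17.0° = 0.8868.
θ₂ = sin⁻¹(0.8868) = 62.47° (from vertical).

62.5°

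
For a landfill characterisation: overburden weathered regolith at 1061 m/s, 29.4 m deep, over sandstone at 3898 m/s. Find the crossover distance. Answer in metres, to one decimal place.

77.7 m

θ_c = arcsin(1061/3898) = 15.79°, so cos θ_c = 0.9622 and tᵢ = 2h cos θ_c/V₁ = 0.0533 s.
At crossover x/V₁ = x/V₂ + tᵢ ⇒ x = tᵢ/(1/V₁ − 1/V₂) = 0.05333/(9.4251e-04 − 2.5654e-04) = 77.74 m.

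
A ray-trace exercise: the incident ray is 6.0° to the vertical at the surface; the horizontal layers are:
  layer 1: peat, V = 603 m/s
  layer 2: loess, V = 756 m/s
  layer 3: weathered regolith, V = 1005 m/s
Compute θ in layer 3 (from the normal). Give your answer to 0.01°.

10.03°

Ray parameter p = sin 6.0° / 603 = 1.7335e-04 s/m.
sin θ_3 = p·V_3 = 1.7335e-04 × 1005 = 0.1742.
θ_3 = arcsin 0.1742 = 10.03°.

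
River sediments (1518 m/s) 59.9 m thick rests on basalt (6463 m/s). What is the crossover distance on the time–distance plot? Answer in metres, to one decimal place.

152.2 m

x_cross = 2h·√((V₂+V₁)/(V₂−V₁)).
(V₂+V₁)/(V₂−V₁) = (6463+1518)/(6463−1518) = 1.6140; √ = 1.2704.
x_cross = 2·59.9·1.2704 = 152.20 m.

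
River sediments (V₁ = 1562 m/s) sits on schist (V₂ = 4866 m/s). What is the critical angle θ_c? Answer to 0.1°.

At critical incidence the refracted ray runs along the interface (θ₂ = 90°), so sin θ_c = V₁/V₂.
θ_c = arcsin(1562/4866) = arcsin 0.3210 = 18.72°.

18.7°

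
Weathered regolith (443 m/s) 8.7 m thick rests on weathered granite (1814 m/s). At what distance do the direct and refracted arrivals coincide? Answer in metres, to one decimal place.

x_cross = 2h·√((V₂+V₁)/(V₂−V₁)).
(V₂+V₁)/(V₂−V₁) = (1814+443)/(1814−443) = 1.6462; √ = 1.2831.
x_cross = 2·8.7·1.2831 = 22.33 m.

22.3 m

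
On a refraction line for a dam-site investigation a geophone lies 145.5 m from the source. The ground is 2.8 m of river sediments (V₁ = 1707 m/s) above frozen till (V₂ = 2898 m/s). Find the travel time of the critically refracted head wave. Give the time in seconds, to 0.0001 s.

t = x/V₂ + 2h·√(V₂²−V₁²)/(V₁V₂).
√(V₂²−V₁²) = √(2898²−1707²) = 2341.9 m/s; delay term = 2·2.8·2341.9/(1707·2898) = 0.00265 s.
t = 145.5/2898 + 0.00265 = 0.05286 s.

0.0529 s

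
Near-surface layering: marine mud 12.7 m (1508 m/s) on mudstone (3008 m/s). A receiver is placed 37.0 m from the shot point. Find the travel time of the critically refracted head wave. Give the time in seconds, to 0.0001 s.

θ_c = arcsin(V₁/V₂) = arcsin(1508/3008) = 30.09°, cos θ_c = 0.8653.
Intercept time tᵢ = 2h cos θ_c / V₁ = 2·12.7·0.8653/1508 = 0.01457 s.
t = x/V₂ + tᵢ = 37.0/3008 + 0.01457 = 0.02687 s.

0.0269 s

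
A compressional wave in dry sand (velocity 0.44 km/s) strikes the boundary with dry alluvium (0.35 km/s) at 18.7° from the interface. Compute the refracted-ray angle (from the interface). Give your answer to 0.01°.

Convert to the normal: θ₁ = 90° − 18.7° = 71.3°.
sin θ₁/V₁ = sin θ₂/V₂ ⇒ sin θ₂ = 0.35·sin 71.3°/0.44 = 0.35·0.9472/0.44 = 0.7535.
θ₂ = arcsin 0.7535 = 48.89° from the normal.
From the interface: 90° − 48.89° = 41.11°.

41.11°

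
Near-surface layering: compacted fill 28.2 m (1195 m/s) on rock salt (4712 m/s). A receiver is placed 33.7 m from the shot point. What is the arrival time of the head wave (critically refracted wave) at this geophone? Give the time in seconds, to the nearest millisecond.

0.053 s

t = x/V₂ + 2h·√(V₂²−V₁²)/(V₁V₂).
√(V₂²−V₁²) = √(4712²−1195²) = 4558.0 m/s; delay term = 2·28.2·4558.0/(1195·4712) = 0.04565 s.
t = 33.7/4712 + 0.04565 = 0.05281 s.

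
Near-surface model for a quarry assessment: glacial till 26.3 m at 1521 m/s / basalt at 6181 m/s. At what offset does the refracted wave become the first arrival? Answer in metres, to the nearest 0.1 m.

67.6 m

θ_c = arcsin(1521/6181) = 14.25°, so cos θ_c = 0.9693 and tᵢ = 2h cos θ_c/V₁ = 0.0335 s.
At crossover x/V₁ = x/V₂ + tᵢ ⇒ x = tᵢ/(1/V₁ − 1/V₂) = 0.03352/(6.5746e-04 − 1.6179e-04) = 67.62 m.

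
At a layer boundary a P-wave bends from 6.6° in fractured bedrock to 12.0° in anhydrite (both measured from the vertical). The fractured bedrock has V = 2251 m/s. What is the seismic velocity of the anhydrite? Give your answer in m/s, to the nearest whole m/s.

4072 m/s

sin 6.6° = 0.1149; sin 12.0° = 0.2079.
V₂ = V₁·(sin θ₂/sin θ₁) = 2251·(0.2079/0.1149) = 4071.87 m/s.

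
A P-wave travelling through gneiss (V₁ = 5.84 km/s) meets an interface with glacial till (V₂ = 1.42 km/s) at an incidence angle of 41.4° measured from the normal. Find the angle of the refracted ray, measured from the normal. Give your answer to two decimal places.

9.25°

sin θ₁/V₁ = sin θ₂/V₂ ⇒ sin θ₂ = 1.42·sin 41.4°/5.84 = 1.42·0.6613/5.84 = 0.1608.
θ₂ = sin⁻¹(0.1608) = 9.25° (from vertical).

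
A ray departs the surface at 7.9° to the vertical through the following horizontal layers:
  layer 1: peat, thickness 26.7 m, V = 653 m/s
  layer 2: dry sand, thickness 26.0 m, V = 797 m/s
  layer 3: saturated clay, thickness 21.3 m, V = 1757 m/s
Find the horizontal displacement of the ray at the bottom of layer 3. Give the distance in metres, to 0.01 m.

p = sin θ₁/V₁ = sin 7.9°/653 = 2.1048e-04 s/m is conserved through the stack.
Layer 1: θ = 7.90°; offset = 26.7·tan 7.90° = 3.7049 m.
Layer 2: sin θ = p·797 = 0.1678 → θ = 9.66°; offset = 26.0·tan 9.66° = 4.4243 m.
Layer 3: sin θ = p·1757 = 0.3698 → θ = 21.70°; offset = 21.3·tan 21.70° = 8.4781 m.
Total horizontal offset = 16.6074 m.

16.61 m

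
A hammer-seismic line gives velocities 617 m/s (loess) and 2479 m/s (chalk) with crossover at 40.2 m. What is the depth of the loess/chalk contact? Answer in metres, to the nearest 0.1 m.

x_cross = 2h·√((V₂+V₁)/(V₂−V₁)) → h = x_cross / (2·√((V₂+V₁)/(V₂−V₁))).
√((V₂+V₁)/(V₂−V₁)) = √((2479+617)/(2479−617)) = 1.2895.
h = 40.2 / (2·1.2895) = 15.59 m.

15.6 m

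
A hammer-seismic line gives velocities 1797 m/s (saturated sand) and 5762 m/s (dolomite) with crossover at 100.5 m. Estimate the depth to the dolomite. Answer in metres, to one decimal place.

x_cross = 2h·√((V₂+V₁)/(V₂−V₁)) → h = x_cross / (2·√((V₂+V₁)/(V₂−V₁))).
√((V₂+V₁)/(V₂−V₁)) = √((5762+1797)/(5762−1797)) = 1.3807.
h = 100.5 / (2·1.3807) = 36.39 m.

36.4 m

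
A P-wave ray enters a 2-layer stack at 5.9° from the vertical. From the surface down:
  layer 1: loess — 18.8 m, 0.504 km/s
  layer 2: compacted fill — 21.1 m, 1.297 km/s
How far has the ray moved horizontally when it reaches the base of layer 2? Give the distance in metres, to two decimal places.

Ray parameter p = sin 5.9° / 0.504 km/s = 2.0395e-01 s/km.
Layer 1: θ = 5.90°; offset = 18.8·tan 5.90° = 1.9428 m.
Layer 2: sin θ = p·1.297 = 0.2645 → θ = 15.34°; offset = 21.1·tan 15.34° = 5.7877 m.
Σ offsets = 7.7305 m.

7.73 m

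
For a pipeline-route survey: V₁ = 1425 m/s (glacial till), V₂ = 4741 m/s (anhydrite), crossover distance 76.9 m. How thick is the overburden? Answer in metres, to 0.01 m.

28.20 m

x_cross = 2h·√((V₂+V₁)/(V₂−V₁)) → h = x_cross / (2·√((V₂+V₁)/(V₂−V₁))).
√((V₂+V₁)/(V₂−V₁)) = √((4741+1425)/(4741−1425)) = 1.3636.
h = 76.9 / (2·1.3636) = 28.20 m.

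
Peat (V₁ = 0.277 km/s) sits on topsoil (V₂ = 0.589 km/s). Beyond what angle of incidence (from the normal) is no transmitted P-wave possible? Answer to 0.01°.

At critical incidence the refracted ray runs along the interface (θ₂ = 90°), so sin θ_c = V₁/V₂.
θ_c = arcsin(0.277/0.589) = arcsin 0.4703 = 28.05°.

28.05°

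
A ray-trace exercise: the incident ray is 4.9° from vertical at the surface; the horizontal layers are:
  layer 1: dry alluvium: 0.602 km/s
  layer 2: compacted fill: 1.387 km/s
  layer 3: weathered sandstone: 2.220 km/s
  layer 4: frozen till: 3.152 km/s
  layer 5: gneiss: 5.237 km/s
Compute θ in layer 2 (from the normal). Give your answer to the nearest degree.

11°

Ray parameter p = sin 4.9° / 0.602 = 1.4189e-01 s/km.
sin θ_2 = p·V_2 = 1.4189e-01 × 1.387 = 0.1968.
θ_2 = arcsin 0.1968 = 11.35°.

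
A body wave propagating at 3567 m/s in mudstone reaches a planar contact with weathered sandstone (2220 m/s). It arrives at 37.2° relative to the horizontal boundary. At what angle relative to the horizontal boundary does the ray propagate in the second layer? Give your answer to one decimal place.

Angle from the normal: 90° − 37.2° = 52.8°.
sin θ₁/V₁ = sin θ₂/V₂ ⇒ sin θ₂ = 2220·sin 52.8°/3567 = 2220·0.7965/3567 = 0.4957.
θ₂ = arcsin 0.4957 = 29.72° from the normal.
From the interface: 90° − 29.72° = 60.28°.

60.3°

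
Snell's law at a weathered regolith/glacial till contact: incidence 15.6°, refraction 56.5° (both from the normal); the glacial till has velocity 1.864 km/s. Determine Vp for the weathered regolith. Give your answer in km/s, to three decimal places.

Snell's law: sin 15.6°/V₁ = sin 56.5°/V₂.
V₁ = V₂·sin 15.6°/sin 56.5° = 1.864 × 0.3225 = 0.601 km/s.

0.601 km/s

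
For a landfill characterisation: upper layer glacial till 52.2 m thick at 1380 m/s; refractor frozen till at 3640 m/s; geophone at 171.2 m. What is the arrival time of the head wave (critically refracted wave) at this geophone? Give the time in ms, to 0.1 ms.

117.0 ms

θ_c = arcsin(V₁/V₂) = arcsin(1380/3640) = 22.28°, cos θ_c = 0.9253.
Intercept time tᵢ = 2h cos θ_c / V₁ = 2·52.2·0.9253/1380 = 0.07000 s.
t = x/V₂ + tᵢ = 171.2/3640 + 0.07000 = 0.11704 s.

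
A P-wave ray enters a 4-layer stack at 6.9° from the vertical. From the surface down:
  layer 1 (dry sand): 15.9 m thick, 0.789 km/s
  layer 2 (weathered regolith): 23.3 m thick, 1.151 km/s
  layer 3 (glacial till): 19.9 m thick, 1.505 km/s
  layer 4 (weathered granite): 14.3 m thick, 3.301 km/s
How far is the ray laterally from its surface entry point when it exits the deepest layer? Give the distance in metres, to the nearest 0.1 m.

19.1 m

Ray parameter p = sin 6.9° / 0.789 km/s = 1.5226e-01 s/km.
Layer 1: θ = 6.90°; offset = 15.9·tan 6.90° = 1.924 m.
Layer 2: sin θ = p·1.151 = 0.1753 → θ = 10.09°; offset = 23.3·tan 10.09° = 4.148 m.
Layer 3: sin θ = p·1.505 = 0.2292 → θ = 13.25°; offset = 19.9·tan 13.25° = 4.685 m.
Layer 4: sin θ = p·3.301 = 0.5026 → θ = 30.17°; offset = 14.3·tan 30.17° = 8.314 m.
Summing the layer offsets gives 19.071 m.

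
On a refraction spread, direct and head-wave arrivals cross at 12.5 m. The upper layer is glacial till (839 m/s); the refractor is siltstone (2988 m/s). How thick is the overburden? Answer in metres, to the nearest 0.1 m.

4.7 m

x_cross = 2h·√((V₂+V₁)/(V₂−V₁)) → h = x_cross / (2·√((V₂+V₁)/(V₂−V₁))).
√((V₂+V₁)/(V₂−V₁)) = √((2988+839)/(2988−839)) = 1.3345.
h = 12.5 / (2·1.3345) = 4.68 m.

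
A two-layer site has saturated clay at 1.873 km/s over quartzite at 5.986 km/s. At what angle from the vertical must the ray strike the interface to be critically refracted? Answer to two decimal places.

At critical incidence the refracted ray runs along the interface (θ₂ = 90°), so sin θ_c = V₁/V₂.
θ_c = arcsin(1.873/5.986) = arcsin 0.3129 = 18.23°.

18.23°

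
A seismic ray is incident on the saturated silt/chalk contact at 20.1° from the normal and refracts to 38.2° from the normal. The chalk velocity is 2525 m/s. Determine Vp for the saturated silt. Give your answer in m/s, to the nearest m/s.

1403 m/s

sin 20.1° = 0.3437; sin 38.2° = 0.6184.
V₁ = V₂·(sin θ₁/sin θ₂) = 2525·(0.3437/0.6184) = 1403.18 m/s.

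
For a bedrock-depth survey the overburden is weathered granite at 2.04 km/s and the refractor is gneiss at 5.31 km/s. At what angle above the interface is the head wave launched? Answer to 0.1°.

67.4°

At critical incidence the refracted ray runs along the interface (θ₂ = 90°), so sin θ_c = V₁/V₂.
θ_c = arcsin(2.04/5.31) = arcsin 0.3842 = 22.59°.
Measured from the interface: 90° − 22.59° = 67.41°.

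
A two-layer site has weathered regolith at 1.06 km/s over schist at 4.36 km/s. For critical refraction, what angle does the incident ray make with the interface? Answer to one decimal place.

75.9°

Critical incidence: sin θ_c = V₁/V₂ = 1.06/4.36 = 0.2431.
θ_c = arcsin 0.2431 = 14.07°.
Measured from the interface: 90° − 14.07° = 75.93°.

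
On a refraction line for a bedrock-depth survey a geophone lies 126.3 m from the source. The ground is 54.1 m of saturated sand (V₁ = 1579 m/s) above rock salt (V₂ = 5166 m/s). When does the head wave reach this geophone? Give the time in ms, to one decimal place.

89.7 ms

θ_c = arcsin(V₁/V₂) = arcsin(1579/5166) = 17.80°, cos θ_c = 0.9521.
Intercept time tᵢ = 2h cos θ_c / V₁ = 2·54.1·0.9521/1579 = 0.06525 s.
t = x/V₂ + tᵢ = 126.3/5166 + 0.06525 = 0.08969 s.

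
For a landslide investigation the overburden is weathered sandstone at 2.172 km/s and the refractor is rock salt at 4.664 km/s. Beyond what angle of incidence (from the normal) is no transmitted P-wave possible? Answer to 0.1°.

27.8°

Critical incidence: sin θ_c = V₁/V₂ = 2.172/4.664 = 0.4657.
θ_c = arcsin 0.4657 = 27.76°.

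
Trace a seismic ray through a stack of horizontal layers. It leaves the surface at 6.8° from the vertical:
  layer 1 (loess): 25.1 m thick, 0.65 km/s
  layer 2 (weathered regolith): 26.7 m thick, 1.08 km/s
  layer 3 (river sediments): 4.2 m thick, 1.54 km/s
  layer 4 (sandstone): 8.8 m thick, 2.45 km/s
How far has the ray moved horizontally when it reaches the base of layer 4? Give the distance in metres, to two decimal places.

Apply Snell's law at each interface; in layer i the horizontal offset is hᵢ·tan θᵢ.
Layer 1: θ = 6.80°; offset = 25.1·tan 6.80° = 2.9930 m.
Layer 2: sin θ = 1.08·sin 6.8°/0.65 = 0.1967, θ = 11.35°; offset = 26.7·tan 11.35° = 5.3575 m.
Layer 3: sin θ = 1.54·sin 6.8°/0.65 = 0.2805, θ = 16.29°; offset = 4.2·tan 16.29° = 1.2275 m.
Layer 4: sin θ = 2.45·sin 6.8°/0.65 = 0.4463, θ = 26.51°; offset = 8.8·tan 26.51° = 4.3887 m.
Summing the layer offsets gives 13.9666 m.

13.97 m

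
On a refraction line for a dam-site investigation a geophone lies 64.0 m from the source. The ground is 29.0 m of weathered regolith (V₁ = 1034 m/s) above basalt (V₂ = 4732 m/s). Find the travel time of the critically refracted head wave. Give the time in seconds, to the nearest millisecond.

0.068 s

θ_c = arcsin(V₁/V₂) = arcsin(1034/4732) = 12.62°, cos θ_c = 0.9758.
Intercept time tᵢ = 2h cos θ_c / V₁ = 2·29.0·0.9758/1034 = 0.05474 s.
t = x/V₂ + tᵢ = 64.0/4732 + 0.05474 = 0.06826 s.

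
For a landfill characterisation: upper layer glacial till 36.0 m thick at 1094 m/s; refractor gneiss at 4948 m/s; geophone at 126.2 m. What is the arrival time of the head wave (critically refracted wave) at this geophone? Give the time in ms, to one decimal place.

89.7 ms

θ_c = arcsin(V₁/V₂) = arcsin(1094/4948) = 12.77°, cos θ_c = 0.9753.
Intercept time tᵢ = 2h cos θ_c / V₁ = 2·36.0·0.9753/1094 = 0.06418 s.
t = x/V₂ + tᵢ = 126.2/4948 + 0.06418 = 0.08969 s.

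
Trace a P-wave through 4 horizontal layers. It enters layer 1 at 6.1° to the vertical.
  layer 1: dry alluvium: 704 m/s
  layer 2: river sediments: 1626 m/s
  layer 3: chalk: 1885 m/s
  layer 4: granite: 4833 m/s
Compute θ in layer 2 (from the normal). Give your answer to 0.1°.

Ray parameter p = sin 6.1° / 704 = 1.5094e-04 s/m.
sin θ_2 = p·V_2 = 1.5094e-04 × 1626 = 0.2454.
θ_2 = arcsin 0.2454 = 14.21°.

14.2°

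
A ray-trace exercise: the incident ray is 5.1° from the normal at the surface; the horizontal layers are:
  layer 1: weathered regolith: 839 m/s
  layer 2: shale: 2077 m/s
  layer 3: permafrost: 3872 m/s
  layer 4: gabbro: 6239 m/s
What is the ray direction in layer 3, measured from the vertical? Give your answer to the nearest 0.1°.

Snell's law across each interface conserves sin θ / V, so sin θ_3 = V_3·sin θ₁/V₁.
sin θ_3 = 3872 × sin 5.1° / 839 = 0.4102.
θ_3 = 24.22° from the vertical.

24.2°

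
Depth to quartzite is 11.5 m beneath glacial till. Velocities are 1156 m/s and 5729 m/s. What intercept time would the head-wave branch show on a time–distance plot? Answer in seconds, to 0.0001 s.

tᵢ = 2h·√(V₂²−V₁²)/(V₁V₂).
√(V₂²−V₁²) = √(5729²−1156²) = 5611.2 m/s.
tᵢ = 2·11.5·5611.2/(1156·5729) = 0.01949 s.

0.0195 s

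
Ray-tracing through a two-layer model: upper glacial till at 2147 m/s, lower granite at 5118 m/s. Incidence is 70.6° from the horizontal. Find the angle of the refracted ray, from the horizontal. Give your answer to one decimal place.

37.6°

Angle from the normal: 90° − 70.6° = 19.4°.
Snell's law: sin θ₂ = (V₂/V₁)·sin θ₁ = (5118/2147)·sin 19.4° = 0.7918.
θ₂ = arcsin 0.7918 = 52.35° from the normal.
From the interface: 90° − 52.35° = 37.65°.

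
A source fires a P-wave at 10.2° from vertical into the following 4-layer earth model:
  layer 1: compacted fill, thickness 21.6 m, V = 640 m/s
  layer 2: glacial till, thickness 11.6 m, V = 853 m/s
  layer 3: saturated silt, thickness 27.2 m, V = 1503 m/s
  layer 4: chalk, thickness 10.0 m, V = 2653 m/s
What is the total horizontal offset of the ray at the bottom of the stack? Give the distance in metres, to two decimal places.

29.95 m

Apply Snell's law at each interface; in layer i the horizontal offset is hᵢ·tan θᵢ.
Layer 1: θ = 10.20°; offset = 21.6·tan 10.20° = 3.8865 m.
Layer 2: sin θ = 853·sin 10.2°/640 = 0.2360, θ = 13.65°; offset = 11.6·tan 13.65° = 2.8174 m.
Layer 3: sin θ = 1503·sin 10.2°/640 = 0.4159, θ = 24.57°; offset = 27.2·tan 24.57° = 12.4384 m.
Layer 4: sin θ = 2653·sin 10.2°/640 = 0.7341, θ = 47.23°; offset = 10.0·tan 47.23° = 10.8099 m.
Summing the layer offsets gives 29.9522 m.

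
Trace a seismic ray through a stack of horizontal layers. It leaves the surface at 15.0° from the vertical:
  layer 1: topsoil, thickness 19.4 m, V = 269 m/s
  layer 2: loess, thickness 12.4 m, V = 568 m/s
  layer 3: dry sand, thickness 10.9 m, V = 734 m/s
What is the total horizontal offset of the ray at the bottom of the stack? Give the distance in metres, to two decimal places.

p = sin θ₁/V₁ = sin 15.0°/269 = 9.6215e-04 s/m is conserved through the stack.
Layer 1: θ = 15.00°; offset = 19.4·tan 15.00° = 5.1982 m.
Layer 2: sin θ = p·568 = 0.5465 → θ = 33.13°; offset = 12.4·tan 33.13° = 8.0919 m.
Layer 3: sin θ = p·734 = 0.7062 → θ = 44.93°; offset = 10.9·tan 44.93° = 10.8727 m.
Σ offsets = 24.1628 m.

24.16 m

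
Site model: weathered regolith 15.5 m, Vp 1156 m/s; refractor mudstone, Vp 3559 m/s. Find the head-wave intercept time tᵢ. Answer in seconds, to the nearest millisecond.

0.025 s

tᵢ = 2h·√(V₂²−V₁²)/(V₁V₂).
√(V₂²−V₁²) = √(3559²−1156²) = 3366.0 m/s.
tᵢ = 2·15.5·3366.0/(1156·3559) = 0.02536 s.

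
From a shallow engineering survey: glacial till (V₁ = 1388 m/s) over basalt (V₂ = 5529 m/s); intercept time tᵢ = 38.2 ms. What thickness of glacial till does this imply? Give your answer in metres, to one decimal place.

θ_c = arcsin(1388/5529) = 14.54°; cos θ_c = 0.9680.
tᵢ = 2h cos θ_c/V₁ ⇒ h = tᵢ·V₁/(2 cos θ_c) = 0.0382·1388/(2·0.9680) = 27.39 m.

27.4 m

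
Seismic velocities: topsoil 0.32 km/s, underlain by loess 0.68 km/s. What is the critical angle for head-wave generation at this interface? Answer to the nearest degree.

Critical incidence: sin θ_c = V₁/V₂ = 0.32/0.68 = 0.4706.
θ_c = arcsin 0.4706 = 28.07°.

28°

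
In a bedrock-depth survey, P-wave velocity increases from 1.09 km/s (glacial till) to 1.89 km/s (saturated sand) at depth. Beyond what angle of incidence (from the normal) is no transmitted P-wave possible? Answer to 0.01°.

At critical incidence the refracted ray runs along the interface (θ₂ = 90°), so sin θ_c = V₁/V₂.
θ_c = arcsin(1.09/1.89) = arcsin 0.5767 = 35.22°.

35.22°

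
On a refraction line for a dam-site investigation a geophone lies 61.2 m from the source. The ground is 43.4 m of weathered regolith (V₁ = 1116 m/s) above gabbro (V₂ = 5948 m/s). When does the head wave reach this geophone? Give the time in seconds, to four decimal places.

θ_c = arcsin(V₁/V₂) = arcsin(1116/5948) = 10.81°, cos θ_c = 0.9822.
Intercept time tᵢ = 2h cos θ_c / V₁ = 2·43.4·0.9822/1116 = 0.07640 s.
t = x/V₂ + tᵢ = 61.2/5948 + 0.07640 = 0.08669 s.

0.0867 s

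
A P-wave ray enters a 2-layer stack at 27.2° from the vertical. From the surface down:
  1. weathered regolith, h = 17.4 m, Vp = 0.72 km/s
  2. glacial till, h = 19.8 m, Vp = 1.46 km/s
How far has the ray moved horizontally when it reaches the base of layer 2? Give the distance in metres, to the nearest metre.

p = sin θ₁/V₁ = sin 27.2°/0.72 = 6.3486e-01 s/km is conserved through the stack.
Layer 1: θ = 27.20°; offset = 17.4·tan 27.20° = 8.942 m.
Layer 2: sin θ = p·1.46 = 0.9269 → θ = 67.96°; offset = 19.8·tan 67.96° = 48.897 m.
Total horizontal offset = 57.840 m.

58 m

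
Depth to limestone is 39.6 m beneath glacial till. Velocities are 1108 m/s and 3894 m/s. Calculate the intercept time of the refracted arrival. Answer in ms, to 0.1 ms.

68.5 ms

tᵢ = 2h·√(V₂²−V₁²)/(V₁V₂).
√(V₂²−V₁²) = √(3894²−1108²) = 3733.0 m/s.
tᵢ = 2·39.6·3733.0/(1108·3894) = 0.06853 s.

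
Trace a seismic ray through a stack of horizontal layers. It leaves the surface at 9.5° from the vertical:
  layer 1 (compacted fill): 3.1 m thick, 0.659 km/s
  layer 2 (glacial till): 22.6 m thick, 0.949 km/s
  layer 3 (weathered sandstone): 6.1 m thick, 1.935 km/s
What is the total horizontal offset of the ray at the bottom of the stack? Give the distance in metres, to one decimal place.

Ray parameter p = sin 9.5° / 0.659 km/s = 2.5045e-01 s/km.
Layer 1: θ = 9.50°; offset = 3.1·tan 9.50° = 0.519 m.
Layer 2: sin θ = p·0.949 = 0.2377 → θ = 13.75°; offset = 22.6·tan 13.75° = 5.530 m.
Layer 3: sin θ = p·1.935 = 0.4846 → θ = 28.99°; offset = 6.1·tan 28.99° = 3.380 m.
Summing the layer offsets gives 9.428 m.

9.4 m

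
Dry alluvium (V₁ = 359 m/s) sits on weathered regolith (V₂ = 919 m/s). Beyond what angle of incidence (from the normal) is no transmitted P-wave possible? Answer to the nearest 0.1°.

Critical incidence: sin θ_c = V₁/V₂ = 359/919 = 0.3906.
θ_c = arcsin 0.3906 = 22.99°.

23.0°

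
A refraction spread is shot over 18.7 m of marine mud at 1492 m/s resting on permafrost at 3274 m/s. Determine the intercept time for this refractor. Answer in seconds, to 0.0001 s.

0.0223 s

θ_c = arcsin(V₁/V₂) = arcsin(1492/3274) = 27.11°; cos θ_c = 0.8901.
tᵢ = 2h·cos θ_c / V₁ = 2·18.7·0.8901 / 1492 = 0.02231 s.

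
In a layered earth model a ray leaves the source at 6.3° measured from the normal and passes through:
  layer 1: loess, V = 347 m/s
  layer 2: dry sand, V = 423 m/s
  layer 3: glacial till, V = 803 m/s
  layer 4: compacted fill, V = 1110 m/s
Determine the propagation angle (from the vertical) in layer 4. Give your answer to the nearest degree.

21°

Ray parameter p = sin 6.3° / 347 = 3.1624e-04 s/m.
sin θ_4 = p·V_4 = 3.1624e-04 × 1110 = 0.3510.
θ_4 = arcsin 0.3510 = 20.55°.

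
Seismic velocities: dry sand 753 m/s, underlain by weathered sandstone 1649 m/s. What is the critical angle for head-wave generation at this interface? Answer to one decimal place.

27.2°

At critical incidence the refracted ray runs along the interface (θ₂ = 90°), so sin θ_c = V₁/V₂.
θ_c = arcsin(753/1649) = arcsin 0.4566 = 27.17°.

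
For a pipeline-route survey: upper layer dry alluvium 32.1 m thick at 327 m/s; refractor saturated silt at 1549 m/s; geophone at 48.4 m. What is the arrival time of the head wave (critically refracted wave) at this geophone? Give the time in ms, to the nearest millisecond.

223 ms

t = x/V₂ + 2h·√(V₂²−V₁²)/(V₁V₂).
√(V₂²−V₁²) = √(1549²−327²) = 1514.1 m/s; delay term = 2·32.1·1514.1/(327·1549) = 0.19191 s.
t = 48.4/1549 + 0.19191 = 0.22315 s.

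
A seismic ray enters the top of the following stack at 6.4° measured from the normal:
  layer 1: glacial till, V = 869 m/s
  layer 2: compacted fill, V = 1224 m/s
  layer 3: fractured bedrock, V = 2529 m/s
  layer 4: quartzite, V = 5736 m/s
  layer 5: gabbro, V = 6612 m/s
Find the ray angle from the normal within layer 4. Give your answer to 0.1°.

47.4°

Ray parameter p = sin 6.4° / 869 = 1.2827e-04 s/m.
sin θ_4 = p·V_4 = 1.2827e-04 × 5736 = 0.7358.
θ_4 = arcsin 0.7358 = 47.37°.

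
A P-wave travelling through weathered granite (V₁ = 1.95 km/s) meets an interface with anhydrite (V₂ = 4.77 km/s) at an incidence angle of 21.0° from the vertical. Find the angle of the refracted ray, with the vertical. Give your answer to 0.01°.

sin θ₁/V₁ = sin θ₂/V₂ ⇒ sin θ₂ = 4.77·sin 21.0°/1.95 = 4.77·0.3584/1.95 = 0.8766.
θ₂ = sin⁻¹(0.8766) = 61.24° (from vertical).

61.24°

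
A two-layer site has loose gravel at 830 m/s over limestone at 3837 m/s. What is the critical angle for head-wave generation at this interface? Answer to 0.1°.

At critical incidence the refracted ray runs along the interface (θ₂ = 90°), so sin θ_c = V₁/V₂.
θ_c = arcsin(830/3837) = arcsin 0.2163 = 12.49°.

12.5°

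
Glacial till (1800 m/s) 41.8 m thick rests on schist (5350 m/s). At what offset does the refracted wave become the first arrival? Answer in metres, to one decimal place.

x_cross = 2h·√((V₂+V₁)/(V₂−V₁)).
(V₂+V₁)/(V₂−V₁) = (5350+1800)/(5350−1800) = 2.0141; √ = 1.4192.
x_cross = 2·41.8·1.4192 = 118.64 m.

118.6 m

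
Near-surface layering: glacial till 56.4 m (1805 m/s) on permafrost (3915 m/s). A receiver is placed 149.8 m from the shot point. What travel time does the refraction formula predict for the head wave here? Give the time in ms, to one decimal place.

93.7 ms

θ_c = arcsin(V₁/V₂) = arcsin(1805/3915) = 27.45°, cos θ_c = 0.8874.
Intercept time tᵢ = 2h cos θ_c / V₁ = 2·56.4·0.8874/1805 = 0.05545 s.
t = x/V₂ + tᵢ = 149.8/3915 + 0.05545 = 0.09372 s.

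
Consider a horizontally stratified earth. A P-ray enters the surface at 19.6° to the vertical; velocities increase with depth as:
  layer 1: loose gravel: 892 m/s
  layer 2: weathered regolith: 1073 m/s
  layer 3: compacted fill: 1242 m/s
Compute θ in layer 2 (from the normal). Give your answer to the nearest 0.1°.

Ray parameter p = sin 19.6° / 892 = 3.7607e-04 s/m.
sin θ_2 = p·V_2 = 3.7607e-04 × 1073 = 0.4035.
θ_2 = arcsin 0.4035 = 23.80°.

23.8°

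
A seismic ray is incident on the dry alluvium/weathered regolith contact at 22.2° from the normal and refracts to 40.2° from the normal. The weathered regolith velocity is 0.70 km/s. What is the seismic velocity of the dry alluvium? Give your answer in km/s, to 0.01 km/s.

0.41 km/s

Snell's law: sin 22.2°/V₁ = sin 40.2°/V₂.
V₁ = V₂·sin 22.2°/sin 40.2° = 0.70 × 0.5854 = 0.41 km/s.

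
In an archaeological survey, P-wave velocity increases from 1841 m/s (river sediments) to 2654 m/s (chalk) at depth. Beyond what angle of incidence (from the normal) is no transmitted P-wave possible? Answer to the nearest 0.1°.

43.9°

At critical incidence the refracted ray runs along the interface (θ₂ = 90°), so sin θ_c = V₁/V₂.
θ_c = arcsin(1841/2654) = arcsin 0.6937 = 43.92°.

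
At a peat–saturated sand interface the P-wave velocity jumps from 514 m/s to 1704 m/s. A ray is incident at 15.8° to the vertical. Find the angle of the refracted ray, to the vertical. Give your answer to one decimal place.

Snell's law: sin θ₂ = (V₂/V₁)·sin θ₁ = (1704/514)·sin 15.8° = 0.9027.
θ₂ = sin⁻¹(0.9027) = 64.51° (from vertical).

64.5°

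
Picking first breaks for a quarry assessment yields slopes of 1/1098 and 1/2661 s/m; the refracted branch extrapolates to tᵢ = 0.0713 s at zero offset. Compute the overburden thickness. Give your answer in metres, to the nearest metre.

43 m

θ_c = arcsin(1098/2661) = 24.37°; cos θ_c = 0.9109.
tᵢ = 2h cos θ_c/V₁ ⇒ h = tᵢ·V₁/(2 cos θ_c) = 0.0713·1098/(2·0.9109) = 42.97 m.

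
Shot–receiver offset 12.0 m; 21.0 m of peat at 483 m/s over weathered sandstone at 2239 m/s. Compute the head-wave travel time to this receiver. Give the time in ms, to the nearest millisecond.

t = x/V₂ + 2h·√(V₂²−V₁²)/(V₁V₂).
√(V₂²−V₁²) = √(2239²−483²) = 2186.3 m/s; delay term = 2·21.0·2186.3/(483·2239) = 0.08491 s.
t = 12.0/2239 + 0.08491 = 0.09027 s.

90 ms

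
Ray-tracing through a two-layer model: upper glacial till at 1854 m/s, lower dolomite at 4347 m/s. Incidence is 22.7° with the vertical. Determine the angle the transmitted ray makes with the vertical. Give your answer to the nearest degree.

65°

sin θ₁/V₁ = sin θ₂/V₂ ⇒ sin θ₂ = 4347·sin 22.7°/1854 = 4347·0.3859/1854 = 0.9048.
θ₂ = arcsin 0.9048 = 64.80° from the normal.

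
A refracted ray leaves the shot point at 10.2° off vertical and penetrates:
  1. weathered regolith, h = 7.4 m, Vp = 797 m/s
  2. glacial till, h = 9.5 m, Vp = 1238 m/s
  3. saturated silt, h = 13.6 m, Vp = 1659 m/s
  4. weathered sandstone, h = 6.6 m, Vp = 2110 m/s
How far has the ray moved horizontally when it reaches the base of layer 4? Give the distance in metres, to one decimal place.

12.9 m

Apply Snell's law at each interface; in layer i the horizontal offset is hᵢ·tan θᵢ.
Layer 1: θ = 10.20°; offset = 7.4·tan 10.20° = 1.331 m.
Layer 2: sin θ = 1238·sin 10.2°/797 = 0.2751, θ = 15.97°; offset = 9.5·tan 15.97° = 2.718 m.
Layer 3: sin θ = 1659·sin 10.2°/797 = 0.3686, θ = 21.63°; offset = 13.6·tan 21.63° = 5.393 m.
Layer 4: sin θ = 2110·sin 10.2°/797 = 0.4688, θ = 27.96°; offset = 6.6·tan 27.96° = 3.503 m.
Σ offsets = 12.945 m.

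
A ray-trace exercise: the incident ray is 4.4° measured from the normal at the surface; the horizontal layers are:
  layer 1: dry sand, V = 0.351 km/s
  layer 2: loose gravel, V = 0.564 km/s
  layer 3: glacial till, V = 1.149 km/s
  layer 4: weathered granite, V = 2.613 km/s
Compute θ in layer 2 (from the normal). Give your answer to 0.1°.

Ray parameter p = sin 4.4° / 0.351 = 2.1857e-01 s/km.
sin θ_2 = p·V_2 = 2.1857e-01 × 0.564 = 0.1233.
θ_2 = 7.08° from the vertical.

7.1°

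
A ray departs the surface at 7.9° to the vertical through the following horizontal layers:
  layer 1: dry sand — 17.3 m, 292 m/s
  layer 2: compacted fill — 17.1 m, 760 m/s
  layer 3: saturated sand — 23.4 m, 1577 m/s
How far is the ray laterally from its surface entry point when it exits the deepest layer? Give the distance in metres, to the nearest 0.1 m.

34.9 m

p = sin θ₁/V₁ = sin 7.9°/292 = 4.7070e-04 s/m is conserved through the stack.
Layer 1: θ = 7.90°; offset = 17.3·tan 7.90° = 2.401 m.
Layer 2: sin θ = p·760 = 0.3577 → θ = 20.96°; offset = 17.1·tan 20.96° = 6.551 m.
Layer 3: sin θ = p·1577 = 0.7423 → θ = 47.93°; offset = 23.4·tan 47.93° = 25.922 m.
Summing the layer offsets gives 34.873 m.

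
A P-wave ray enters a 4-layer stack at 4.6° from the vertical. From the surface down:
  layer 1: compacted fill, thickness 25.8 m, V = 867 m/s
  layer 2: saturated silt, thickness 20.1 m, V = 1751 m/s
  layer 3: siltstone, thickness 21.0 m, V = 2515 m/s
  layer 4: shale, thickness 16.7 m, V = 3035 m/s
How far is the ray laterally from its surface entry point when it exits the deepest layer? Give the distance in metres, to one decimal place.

15.3 m

Apply Snell's law at each interface; in layer i the horizontal offset is hᵢ·tan θᵢ.
Layer 1: θ = 4.60°; offset = 25.8·tan 4.60° = 2.076 m.
Layer 2: sin θ = 1751·sin 4.6°/867 = 0.1620, θ = 9.32°; offset = 20.1·tan 9.32° = 3.299 m.
Layer 3: sin θ = 2515·sin 4.6°/867 = 0.2326, θ = 13.45°; offset = 21.0·tan 13.45° = 5.023 m.
Layer 4: sin θ = 3035·sin 4.6°/867 = 0.2807, θ = 16.30°; offset = 16.7·tan 16.30° = 4.885 m.
Total horizontal offset = 15.283 m.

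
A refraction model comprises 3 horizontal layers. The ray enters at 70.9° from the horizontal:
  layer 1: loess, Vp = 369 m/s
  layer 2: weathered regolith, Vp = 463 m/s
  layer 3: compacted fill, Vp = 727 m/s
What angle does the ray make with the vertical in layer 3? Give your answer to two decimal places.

From the normal: θ₁ = 90° − 70.9° = 19.1°.
Snell's law across each interface conserves sin θ / V, so sin θ_3 = V_3·sin θ₁/V₁.
sin θ_3 = 727 × sin 19.1° / 369 = 0.6447.
θ_3 = arcsin 0.6447 = 40.14°.

40.14°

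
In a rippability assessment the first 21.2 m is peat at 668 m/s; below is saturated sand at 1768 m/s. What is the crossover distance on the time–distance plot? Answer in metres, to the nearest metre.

63 m

θ_c = arcsin(668/1768) = 22.20°, so cos θ_c = 0.9259 and tᵢ = 2h cos θ_c/V₁ = 0.0588 s.
At crossover x/V₁ = x/V₂ + tᵢ ⇒ x = tᵢ/(1/V₁ − 1/V₂) = 0.05877/(1.4970e-03 − 5.6561e-04) = 63.10 m.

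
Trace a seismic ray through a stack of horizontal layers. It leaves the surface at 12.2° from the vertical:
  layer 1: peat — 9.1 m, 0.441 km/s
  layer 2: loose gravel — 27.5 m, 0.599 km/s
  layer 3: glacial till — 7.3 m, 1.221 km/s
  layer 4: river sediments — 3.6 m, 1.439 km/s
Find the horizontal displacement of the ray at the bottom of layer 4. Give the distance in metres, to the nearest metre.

19 m

Apply Snell's law at each interface; in layer i the horizontal offset is hᵢ·tan θᵢ.
Layer 1: θ = 12.20°; offset = 9.1·tan 12.20° = 1.967 m.
Layer 2: sin θ = 0.599·sin 12.2°/0.441 = 0.2870, θ = 16.68°; offset = 27.5·tan 16.68° = 8.240 m.
Layer 3: sin θ = 1.221·sin 12.2°/0.441 = 0.5851, θ = 35.81°; offset = 7.3·tan 35.81° = 5.267 m.
Layer 4: sin θ = 1.439·sin 12.2°/0.441 = 0.6896, θ = 43.60°; offset = 3.6·tan 43.60° = 3.428 m.
Summing the layer offsets gives 18.902 m.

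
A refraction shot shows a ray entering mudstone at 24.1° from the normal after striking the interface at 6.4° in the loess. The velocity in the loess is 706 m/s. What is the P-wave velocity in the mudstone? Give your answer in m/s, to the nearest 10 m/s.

2590 m/s

Snell's law: sin 6.4°/V₁ = sin 24.1°/V₂.
V₂ = V₁·sin 24.1°/sin 6.4° = 706 × 3.6632 = 2586.20 m/s.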